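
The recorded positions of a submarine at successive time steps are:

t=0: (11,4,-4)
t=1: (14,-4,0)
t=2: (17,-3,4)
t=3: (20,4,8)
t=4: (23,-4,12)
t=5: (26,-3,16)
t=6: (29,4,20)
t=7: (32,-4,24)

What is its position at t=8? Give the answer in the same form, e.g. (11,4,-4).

(35,-3,28)

First: linear, +3 per step → 35 at step 8.
Second: cycles through 4, -4, -3 every 3 steps. Step 8 lands at position 2 of the cycle → -3.
Third: linear, +4 per step → 28 at step 8.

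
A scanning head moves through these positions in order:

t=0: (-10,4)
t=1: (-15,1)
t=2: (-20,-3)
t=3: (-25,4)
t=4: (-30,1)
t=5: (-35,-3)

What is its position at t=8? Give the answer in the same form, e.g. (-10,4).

The first coordinate changes by -5 each step, so at step 8 it is -10 + 8·(-5) = -50.
The second coordinate repeats the cycle [4, 1, -3] with period 3; step 8 mod 3 = 2, giving -3.

(-50,-3)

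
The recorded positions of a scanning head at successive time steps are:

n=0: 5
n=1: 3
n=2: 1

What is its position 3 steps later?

-5

Each step adds -2 to the position.
step 3: 1 − 2 → -1
step 4: -1 − 2 → -3
step 5: -3 − 2 → -5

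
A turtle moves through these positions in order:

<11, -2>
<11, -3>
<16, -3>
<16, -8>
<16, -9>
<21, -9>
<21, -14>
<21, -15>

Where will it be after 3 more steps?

<26, -21>

Differencing gives <+0, -1>, <+5, +0>, <+0, -5>, <+0, -1>, <+5, +0>, <+0, -5>, <+0, -1>. This is the pattern <+0, -1>, <+5, +0>, <+0, -5> repeated.
step 8: apply <+5, +0> → <26, -15>
step 9: apply <+0, -5> → <26, -20>
step 10: apply <+0, -1> → <26, -21>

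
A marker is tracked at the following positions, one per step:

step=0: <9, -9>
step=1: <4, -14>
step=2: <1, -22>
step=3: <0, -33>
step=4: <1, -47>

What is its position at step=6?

<9, -84>

First differences are <-5, -5>, <-3, -8>, <-1, -11>, <+1, -14>; their common second difference is <+2, -3> (constant acceleration).
step 5: <1, -47> + <+3, -17> → <4, -64>
step 6: <4, -64> + <+5, -20> → <9, -84>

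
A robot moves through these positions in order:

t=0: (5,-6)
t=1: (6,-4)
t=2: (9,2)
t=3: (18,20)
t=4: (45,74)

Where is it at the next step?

(126,236)

Consecutive displacements (+1,+2), (+3,+6), (+9,+18), (+27,+54) scale by a factor of 3 each step.
step 5: (45,74) + (+81,+162) → (126,236)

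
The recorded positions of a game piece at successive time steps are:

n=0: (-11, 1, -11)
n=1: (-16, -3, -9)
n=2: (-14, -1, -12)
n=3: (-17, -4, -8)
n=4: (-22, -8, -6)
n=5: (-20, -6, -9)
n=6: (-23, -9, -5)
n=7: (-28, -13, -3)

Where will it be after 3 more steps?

(-34, -18, 0)

Step-to-step displacements: (-5, -4, +2), (+2, +2, -3), (-3, -3, +4), (-5, -4, +2), (+2, +2, -3), (-3, -3, +4), (-5, -4, +2) — a repeating cycle of length 3.
step 8: apply (+2, +2, -3) → (-26, -11, -6)
step 9: apply (-3, -3, +4) → (-29, -14, -2)
step 10: apply (-5, -4, +2) → (-34, -18, 0)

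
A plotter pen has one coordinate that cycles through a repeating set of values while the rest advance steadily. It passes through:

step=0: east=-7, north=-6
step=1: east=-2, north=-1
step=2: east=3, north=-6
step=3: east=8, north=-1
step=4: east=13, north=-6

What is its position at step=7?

The east coordinate changes by +5 each step, so at step 7 it is -7 + 7·(5) = 28.
The north coordinate repeats the cycle [-6, -1] with period 2; step 7 mod 2 = 1, giving -1.

east=28, north=-1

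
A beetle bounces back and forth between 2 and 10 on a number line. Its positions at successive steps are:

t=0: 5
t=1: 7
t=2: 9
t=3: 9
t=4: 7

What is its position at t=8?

The value travels 2 per step and bounces off the walls at 2 and 10.
  step 5: 7 → 5
  step 6: 5 → 3
  step 7: 3 → 3
  step 8: 3 → 5

5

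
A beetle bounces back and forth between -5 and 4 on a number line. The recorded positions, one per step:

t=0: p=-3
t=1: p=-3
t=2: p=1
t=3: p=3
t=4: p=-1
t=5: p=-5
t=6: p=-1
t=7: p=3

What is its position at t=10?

p=-3

The value reflects between -5 and 4, moving 4 per step.
  step 8: 3 → 1
  step 9: 1 → -3
  step 10: -3 → -3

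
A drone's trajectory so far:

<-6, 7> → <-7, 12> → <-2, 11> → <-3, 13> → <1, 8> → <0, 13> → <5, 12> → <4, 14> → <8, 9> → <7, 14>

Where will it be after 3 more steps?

<15, 10>

Step-to-step displacements: <-1, +5>, <+5, -1>, <-1, +2>, <+4, -5>, <-1, +5>, <+5, -1>, <-1, +2>, <+4, -5>, <-1, +5> — a repeating cycle of length 4.
step 10: apply <+5, -1> → <12, 13>
step 11: apply <-1, +2> → <11, 15>
step 12: apply <+4, -5> → <15, 10>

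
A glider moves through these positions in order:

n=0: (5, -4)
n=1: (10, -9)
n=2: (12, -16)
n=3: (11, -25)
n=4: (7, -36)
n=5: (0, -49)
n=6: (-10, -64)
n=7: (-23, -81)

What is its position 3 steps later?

(-80, -144)

Successive displacements: (+5, -5), (+2, -7), (-1, -9), (-4, -11), (-7, -13), (-10, -15), (-13, -17) — each changes by (-3, -2).
step 8: (-23, -81) + (-16, -19) → (-39, -100)
step 9: (-39, -100) + (-19, -21) → (-58, -121)
step 10: (-58, -121) + (-22, -23) → (-80, -144)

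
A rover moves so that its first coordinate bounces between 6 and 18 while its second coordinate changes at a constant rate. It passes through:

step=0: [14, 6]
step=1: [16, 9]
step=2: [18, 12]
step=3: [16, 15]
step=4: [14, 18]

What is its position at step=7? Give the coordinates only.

The first coordinate travels 2 per step and bounces off the walls at 6 and 18.
  step 5: 14 → 12
  step 6: 12 → 10
  step 7: 10 → 8
The second coordinate changes by +3 each step: at step 7 it is 27.

[8, 27]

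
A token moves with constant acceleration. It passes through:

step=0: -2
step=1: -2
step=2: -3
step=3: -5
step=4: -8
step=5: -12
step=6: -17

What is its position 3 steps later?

First differences are +0, -1, -2, -3, -4, -5; their common second difference is -1 (constant acceleration).
step 7: -17 − 6 → -23
step 8: -23 − 7 → -30
step 9: -30 − 8 → -38

-38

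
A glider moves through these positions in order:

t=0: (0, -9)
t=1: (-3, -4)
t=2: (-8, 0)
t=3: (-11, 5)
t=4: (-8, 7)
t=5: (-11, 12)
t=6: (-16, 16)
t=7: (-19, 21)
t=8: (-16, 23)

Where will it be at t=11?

The moves between consecutive positions are (-3, +5), (-5, +4), (-3, +5), (+3, +2), (-3, +5), (-5, +4), (-3, +5), (+3, +2); they repeat the 4-cycle [(-3, +5), (-5, +4), (-3, +5), (+3, +2)].
step 9: apply (-3, +5) → (-19, 28)
step 10: apply (-5, +4) → (-24, 32)
step 11: apply (-3, +5) → (-27, 37)

(-27, 37)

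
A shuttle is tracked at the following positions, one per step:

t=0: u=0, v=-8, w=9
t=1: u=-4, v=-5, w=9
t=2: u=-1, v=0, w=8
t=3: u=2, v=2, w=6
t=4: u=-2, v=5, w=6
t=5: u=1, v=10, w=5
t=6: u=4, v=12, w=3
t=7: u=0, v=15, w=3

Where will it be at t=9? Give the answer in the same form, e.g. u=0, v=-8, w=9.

Step-to-step displacements: (-4, +3, +0), (+3, +5, -1), (+3, +2, -2), (-4, +3, +0), (+3, +5, -1), (+3, +2, -2), (-4, +3, +0) — a repeating cycle of length 3.
step 8: apply (+3, +5, -1) → u=3, v=20, w=2
step 9: apply (+3, +2, -2) → u=6, v=22, w=0

u=6, v=22, w=0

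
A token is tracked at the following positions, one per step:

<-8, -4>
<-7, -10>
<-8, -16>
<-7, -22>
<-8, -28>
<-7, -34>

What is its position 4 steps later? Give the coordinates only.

<-7, -58>

The first coordinate repeats the cycle [-8, -7] with period 2; step 9 mod 2 = 1, giving -7.
The second coordinate changes by -6 each step, so at step 9 it is -4 + 9·(-6) = -58.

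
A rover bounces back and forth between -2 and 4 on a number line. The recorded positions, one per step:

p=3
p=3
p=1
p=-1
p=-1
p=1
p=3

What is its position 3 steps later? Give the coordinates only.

p=-1

The value travels 2 per step and bounces off the walls at -2 and 4.
  step 7: 3 → 3
  step 8: 3 → 1
  step 9: 1 → -1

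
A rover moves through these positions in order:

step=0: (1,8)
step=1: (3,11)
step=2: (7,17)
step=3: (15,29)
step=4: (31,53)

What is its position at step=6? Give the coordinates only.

The jumps are (+2,+3), (+4,+6), (+8,+12), (+16,+24) — a geometric progression with ratio 2.
step 5: (31,53) + (+32,+48) → (63,101)
step 6: (63,101) + (+64,+96) → (127,197)

(127,197)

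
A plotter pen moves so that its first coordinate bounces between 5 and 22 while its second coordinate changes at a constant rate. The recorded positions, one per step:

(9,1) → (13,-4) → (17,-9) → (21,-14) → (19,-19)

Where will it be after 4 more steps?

The first coordinate travels 4 per step and bounces off the walls at 5 and 22.
  step 5: 19 → 15
  step 6: 15 → 11
  step 7: 11 → 7
  step 8: 7 → 7
The second coordinate changes by -5 each step: at step 8 it is -39.

(7,-39)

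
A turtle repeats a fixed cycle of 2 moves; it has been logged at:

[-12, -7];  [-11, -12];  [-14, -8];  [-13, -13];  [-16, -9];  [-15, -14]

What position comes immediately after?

The moves between consecutive positions are [+1, -5], [-3, +4], [+1, -5], [-3, +4], [+1, -5]; they repeat the 2-cycle [[+1, -5], [-3, +4]].
step 6: apply [-3, +4] → [-18, -10]

[-18, -10]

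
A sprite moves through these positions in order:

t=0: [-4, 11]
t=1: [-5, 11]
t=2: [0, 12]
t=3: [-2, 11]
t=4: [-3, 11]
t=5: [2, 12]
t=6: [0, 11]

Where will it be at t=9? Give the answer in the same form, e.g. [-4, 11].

The moves between consecutive positions are [-1, +0], [+5, +1], [-2, -1], [-1, +0], [+5, +1], [-2, -1]; they repeat the 3-cycle [[-1, +0], [+5, +1], [-2, -1]].
step 7: apply [-1, +0] → [-1, 11]
step 8: apply [+5, +1] → [4, 12]
step 9: apply [-2, -1] → [2, 11]

[2, 11]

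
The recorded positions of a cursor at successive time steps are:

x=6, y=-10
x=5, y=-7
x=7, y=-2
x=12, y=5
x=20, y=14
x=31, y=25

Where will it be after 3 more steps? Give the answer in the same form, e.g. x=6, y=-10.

x=82, y=70

Successive displacements: (-1, +3), (+2, +5), (+5, +7), (+8, +9), (+11, +11) — each changes by (+3, +2).
step 6: x=31, y=25 + (+14, +13) → x=45, y=38
step 7: x=45, y=38 + (+17, +15) → x=62, y=53
step 8: x=62, y=53 + (+20, +17) → x=82, y=70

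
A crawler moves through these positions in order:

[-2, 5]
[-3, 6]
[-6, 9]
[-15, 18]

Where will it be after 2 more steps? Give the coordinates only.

Consecutive displacements [-1, +1], [-3, +3], [-9, +9] scale by a factor of 3 each step.
step 4: [-15, 18] + [-27, +27] → [-42, 45]
step 5: [-42, 45] + [-81, +81] → [-123, 126]

[-123, 126]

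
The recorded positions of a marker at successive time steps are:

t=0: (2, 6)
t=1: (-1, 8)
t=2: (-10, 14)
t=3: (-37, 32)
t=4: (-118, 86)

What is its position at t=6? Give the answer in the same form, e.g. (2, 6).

The jumps are (-3, +2), (-9, +6), (-27, +18), (-81, +54) — a geometric progression with ratio 3.
step 5: (-118, 86) + (-243, +162) → (-361, 248)
step 6: (-361, 248) + (-729, +486) → (-1090, 734)

(-1090, 734)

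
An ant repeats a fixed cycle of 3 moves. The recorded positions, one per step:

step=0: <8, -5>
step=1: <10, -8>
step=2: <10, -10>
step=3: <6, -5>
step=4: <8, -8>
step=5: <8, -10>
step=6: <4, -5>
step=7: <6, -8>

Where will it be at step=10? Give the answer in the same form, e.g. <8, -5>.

The moves between consecutive positions are <+2, -3>, <+0, -2>, <-4, +5>, <+2, -3>, <+0, -2>, <-4, +5>, <+2, -3>; they repeat the 3-cycle [<+2, -3>, <+0, -2>, <-4, +5>].
step 8: apply <+0, -2> → <6, -10>
step 9: apply <-4, +5> → <2, -5>
step 10: apply <+2, -3> → <4, -8>

<4, -8>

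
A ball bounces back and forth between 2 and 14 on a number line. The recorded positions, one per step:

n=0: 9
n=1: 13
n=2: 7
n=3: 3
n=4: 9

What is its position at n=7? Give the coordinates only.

The value travels 6 per step and bounces off the walls at 2 and 14.
  step 5: 9 → 13
  step 6: 13 → 7
  step 7: 7 → 3

3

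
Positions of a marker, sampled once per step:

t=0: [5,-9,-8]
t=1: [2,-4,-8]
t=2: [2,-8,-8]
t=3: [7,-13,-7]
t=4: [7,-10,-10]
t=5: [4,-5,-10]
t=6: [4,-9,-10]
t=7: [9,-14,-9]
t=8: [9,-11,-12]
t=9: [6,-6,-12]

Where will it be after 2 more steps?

The moves between consecutive positions are [-3,+5,+0], [+0,-4,+0], [+5,-5,+1], [+0,+3,-3], [-3,+5,+0], [+0,-4,+0], [+5,-5,+1], [+0,+3,-3], [-3,+5,+0]; they repeat the 4-cycle [[-3,+5,+0], [+0,-4,+0], [+5,-5,+1], [+0,+3,-3]].
step 10: apply [+0,-4,+0] → [6,-10,-12]
step 11: apply [+5,-5,+1] → [11,-15,-11]

[11,-15,-11]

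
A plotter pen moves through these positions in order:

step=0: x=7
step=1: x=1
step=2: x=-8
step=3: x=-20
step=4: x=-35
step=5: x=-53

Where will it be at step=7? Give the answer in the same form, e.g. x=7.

x=-98

Taking differences between consecutive positions: -6, -9, -12, -15, -18. These grow by -3 each step.
step 6: -53 − 21 → x=-74
step 7: -74 − 24 → x=-98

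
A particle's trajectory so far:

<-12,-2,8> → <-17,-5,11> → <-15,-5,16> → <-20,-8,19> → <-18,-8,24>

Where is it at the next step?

Step-to-step displacements: <-5,-3,+3>, <+2,+0,+5>, <-5,-3,+3>, <+2,+0,+5> — a repeating cycle of length 2.
step 5: apply <-5,-3,+3> → <-23,-11,27>

<-23,-11,27>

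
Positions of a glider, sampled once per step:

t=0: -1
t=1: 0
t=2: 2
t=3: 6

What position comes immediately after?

The jumps are +1, +2, +4 — a geometric progression with ratio 2.
step 4: 6 + 8 → 14

14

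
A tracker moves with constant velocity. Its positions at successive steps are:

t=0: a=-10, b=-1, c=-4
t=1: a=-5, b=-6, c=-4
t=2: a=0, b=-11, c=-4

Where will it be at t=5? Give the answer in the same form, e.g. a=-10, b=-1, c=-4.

a=15, b=-26, c=-4

Constant displacement of (+5,-5,+0) per step.
step 3: a=0, b=-11, c=-4 + (+5,-5,+0) → a=5, b=-16, c=-4
step 4: a=5, b=-16, c=-4 + (+5,-5,+0) → a=10, b=-21, c=-4
step 5: a=10, b=-21, c=-4 + (+5,-5,+0) → a=15, b=-26, c=-4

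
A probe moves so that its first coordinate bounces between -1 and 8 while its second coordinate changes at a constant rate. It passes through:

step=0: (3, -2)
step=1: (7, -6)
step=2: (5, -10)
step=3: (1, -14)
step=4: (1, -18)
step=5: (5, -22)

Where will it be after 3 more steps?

The first coordinate reflects between -1 and 8, moving 4 per step.
  step 6: 5 → 7
  step 7: 7 → 3
  step 8: 3 → -1
The second coordinate changes by -4 each step: at step 8 it is -34.

(-1, -34)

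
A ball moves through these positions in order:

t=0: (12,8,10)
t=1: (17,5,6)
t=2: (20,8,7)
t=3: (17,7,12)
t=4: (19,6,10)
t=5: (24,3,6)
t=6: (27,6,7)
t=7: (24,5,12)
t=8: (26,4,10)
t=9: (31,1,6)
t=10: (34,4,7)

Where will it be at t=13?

Differencing gives (+5,-3,-4), (+3,+3,+1), (-3,-1,+5), (+2,-1,-2), (+5,-3,-4), (+3,+3,+1), (-3,-1,+5), (+2,-1,-2), (+5,-3,-4), (+3,+3,+1). This is the pattern (+5,-3,-4), (+3,+3,+1), (-3,-1,+5), (+2,-1,-2) repeated.
step 11: apply (-3,-1,+5) → (31,3,12)
step 12: apply (+2,-1,-2) → (33,2,10)
step 13: apply (+5,-3,-4) → (38,-1,6)

(38,-1,6)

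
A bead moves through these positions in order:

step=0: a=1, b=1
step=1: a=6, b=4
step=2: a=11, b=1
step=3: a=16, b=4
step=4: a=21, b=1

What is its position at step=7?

a=36, b=4

The a coordinate changes by +5 each step, so at step 7 it is 1 + 7·(5) = 36.
The b coordinate repeats the cycle [1, 4] with period 2; step 7 mod 2 = 1, giving 4.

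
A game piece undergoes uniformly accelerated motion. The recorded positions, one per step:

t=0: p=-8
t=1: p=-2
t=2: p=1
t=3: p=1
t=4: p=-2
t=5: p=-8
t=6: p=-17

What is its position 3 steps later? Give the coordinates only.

p=-62

Taking differences between consecutive positions: +6, +3, +0, -3, -6, -9. These grow by -3 each step.
step 7: -17 − 12 → p=-29
step 8: -29 − 15 → p=-44
step 9: -44 − 18 → p=-62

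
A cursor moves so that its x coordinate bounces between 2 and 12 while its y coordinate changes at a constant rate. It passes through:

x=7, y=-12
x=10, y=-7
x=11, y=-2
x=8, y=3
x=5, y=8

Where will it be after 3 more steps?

The x coordinate travels 3 per step and bounces off the walls at 2 and 12.
  step 5: 5 → 2
  step 6: 2 → 5
  step 7: 5 → 8
The y coordinate changes by +5 each step: at step 7 it is 23.

x=8, y=23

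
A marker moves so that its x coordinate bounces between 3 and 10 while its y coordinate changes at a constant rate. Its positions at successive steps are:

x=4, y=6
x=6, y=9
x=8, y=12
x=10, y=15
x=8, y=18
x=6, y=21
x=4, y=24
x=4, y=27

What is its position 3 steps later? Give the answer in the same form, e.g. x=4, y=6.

x=10, y=36

The x coordinate reflects between 3 and 10, moving 2 per step.
  step 8: 4 → 6
  step 9: 6 → 8
  step 10: 8 → 10
The y coordinate changes by +3 each step: at step 10 it is 36.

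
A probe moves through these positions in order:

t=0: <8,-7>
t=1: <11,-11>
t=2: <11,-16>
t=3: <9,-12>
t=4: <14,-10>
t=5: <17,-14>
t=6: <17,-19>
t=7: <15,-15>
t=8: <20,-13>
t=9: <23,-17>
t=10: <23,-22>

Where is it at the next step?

<21,-18>

The moves between consecutive positions are <+3,-4>, <+0,-5>, <-2,+4>, <+5,+2>, <+3,-4>, <+0,-5>, <-2,+4>, <+5,+2>, <+3,-4>, <+0,-5>; they repeat the 4-cycle [<+3,-4>, <+0,-5>, <-2,+4>, <+5,+2>].
step 11: apply <-2,+4> → <21,-18>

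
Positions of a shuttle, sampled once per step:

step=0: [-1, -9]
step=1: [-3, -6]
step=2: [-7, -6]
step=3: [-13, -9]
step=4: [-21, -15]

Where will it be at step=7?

First differences are [-2, +3], [-4, +0], [-6, -3], [-8, -6]; their common second difference is [-2, -3] (constant acceleration).
step 5: [-21, -15] + [-10, -9] → [-31, -24]
step 6: [-31, -24] + [-12, -12] → [-43, -36]
step 7: [-43, -36] + [-14, -15] → [-57, -51]

[-57, -51]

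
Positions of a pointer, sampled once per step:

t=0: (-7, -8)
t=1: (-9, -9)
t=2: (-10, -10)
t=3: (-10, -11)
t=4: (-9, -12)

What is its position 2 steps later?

(-4, -14)

First differences are (-2, -1), (-1, -1), (+0, -1), (+1, -1); their common second difference is (+1, +0) (constant acceleration).
step 5: (-9, -12) + (+2, -1) → (-7, -13)
step 6: (-7, -13) + (+3, -1) → (-4, -14)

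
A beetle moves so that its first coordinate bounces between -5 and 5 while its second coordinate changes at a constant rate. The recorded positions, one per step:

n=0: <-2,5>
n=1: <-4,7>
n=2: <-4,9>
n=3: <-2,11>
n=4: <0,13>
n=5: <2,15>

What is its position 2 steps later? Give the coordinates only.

<4,19>

The first coordinate reflects between -5 and 5, moving 2 per step.
  step 6: 2 → 4
  step 7: 4 → 4
The second coordinate changes by +2 each step: at step 7 it is 19.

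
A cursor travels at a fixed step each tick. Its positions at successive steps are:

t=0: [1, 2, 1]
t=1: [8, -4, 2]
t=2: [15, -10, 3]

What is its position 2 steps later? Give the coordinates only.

Each step adds [+7, -6, +1] to the position.
step 3: [15, -10, 3] + [+7, -6, +1] → [22, -16, 4]
step 4: [22, -16, 4] + [+7, -6, +1] → [29, -22, 5]

[29, -22, 5]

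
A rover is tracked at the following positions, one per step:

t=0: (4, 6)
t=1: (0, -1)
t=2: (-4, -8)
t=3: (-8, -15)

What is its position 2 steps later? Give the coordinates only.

The position changes by (-4, -7) every step.
step 4: (-8, -15) + (-4, -7) → (-12, -22)
step 5: (-12, -22) + (-4, -7) → (-16, -29)

(-16, -29)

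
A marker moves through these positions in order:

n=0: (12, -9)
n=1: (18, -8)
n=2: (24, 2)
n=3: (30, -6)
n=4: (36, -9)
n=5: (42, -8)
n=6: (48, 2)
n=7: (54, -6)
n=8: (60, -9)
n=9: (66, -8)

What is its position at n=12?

First: linear, +6 per step → 84 at step 12.
Second: cycles through -9, -8, 2, -6 every 4 steps. Step 12 lands at position 0 of the cycle → -9.

(84, -9)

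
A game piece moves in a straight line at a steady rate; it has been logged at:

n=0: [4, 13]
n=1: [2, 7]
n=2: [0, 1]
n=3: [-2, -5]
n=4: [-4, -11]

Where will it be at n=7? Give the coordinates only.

Each step adds [-2, -6] to the position.
step 5: [-4, -11] + [-2, -6] → [-6, -17]
step 6: [-6, -17] + [-2, -6] → [-8, -23]
step 7: [-8, -23] + [-2, -6] → [-10, -29]

[-10, -29]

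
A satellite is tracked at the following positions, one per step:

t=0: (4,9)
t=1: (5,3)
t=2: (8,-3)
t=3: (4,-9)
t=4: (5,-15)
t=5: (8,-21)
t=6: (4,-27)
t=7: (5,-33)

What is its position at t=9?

First: cycles through 4, 5, 8 every 3 steps. Step 9 lands at position 0 of the cycle → 4.
Second: linear, -6 per step → -45 at step 9.

(4,-45)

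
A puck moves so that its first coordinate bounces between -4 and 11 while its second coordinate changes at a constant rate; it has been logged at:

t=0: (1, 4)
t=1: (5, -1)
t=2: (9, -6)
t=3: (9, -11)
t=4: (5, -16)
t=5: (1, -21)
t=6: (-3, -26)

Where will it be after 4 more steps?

(11, -46)

The first coordinate reflects between -4 and 11, moving 4 per step.
  step 7: -3 → -1
  step 8: -1 → 3
  step 9: 3 → 7
  step 10: 7 → 11
The second coordinate changes by -5 each step: at step 10 it is -46.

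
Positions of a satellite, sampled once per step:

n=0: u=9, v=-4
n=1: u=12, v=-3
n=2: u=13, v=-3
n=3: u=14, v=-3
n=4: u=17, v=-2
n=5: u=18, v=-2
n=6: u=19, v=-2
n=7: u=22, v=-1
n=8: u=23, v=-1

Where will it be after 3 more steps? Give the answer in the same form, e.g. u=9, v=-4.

u=28, v=0

Differencing gives (+3, +1), (+1, +0), (+1, +0), (+3, +1), (+1, +0), (+1, +0), (+3, +1), (+1, +0). This is the pattern (+3, +1), (+1, +0), (+1, +0) repeated.
step 9: apply (+1, +0) → u=24, v=-1
step 10: apply (+3, +1) → u=27, v=0
step 11: apply (+1, +0) → u=28, v=0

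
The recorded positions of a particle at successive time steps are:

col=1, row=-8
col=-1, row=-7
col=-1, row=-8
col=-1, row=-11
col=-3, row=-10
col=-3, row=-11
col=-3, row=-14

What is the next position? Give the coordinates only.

col=-5, row=-13

The moves between consecutive positions are (-2,+1), (+0,-1), (+0,-3), (-2,+1), (+0,-1), (+0,-3); they repeat the 3-cycle [(-2,+1), (+0,-1), (+0,-3)].
step 7: apply (-2,+1) → col=-5, row=-13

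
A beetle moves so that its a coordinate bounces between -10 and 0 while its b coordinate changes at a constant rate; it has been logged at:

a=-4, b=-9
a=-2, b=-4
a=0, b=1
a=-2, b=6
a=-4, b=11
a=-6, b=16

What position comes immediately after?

The a coordinate reflects between -10 and 0, moving 2 per step.
  step 6: -6 → -8
The b coordinate changes by +5 each step: at step 6 it is 21.

a=-8, b=21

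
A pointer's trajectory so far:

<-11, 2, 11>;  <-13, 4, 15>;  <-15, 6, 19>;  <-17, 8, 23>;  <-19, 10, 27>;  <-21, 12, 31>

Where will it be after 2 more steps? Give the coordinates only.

Each step adds <-2, +2, +4> to the position.
step 6: <-21, 12, 31> + <-2, +2, +4> → <-23, 14, 35>
step 7: <-23, 14, 35> + <-2, +2, +4> → <-25, 16, 39>

<-25, 16, 39>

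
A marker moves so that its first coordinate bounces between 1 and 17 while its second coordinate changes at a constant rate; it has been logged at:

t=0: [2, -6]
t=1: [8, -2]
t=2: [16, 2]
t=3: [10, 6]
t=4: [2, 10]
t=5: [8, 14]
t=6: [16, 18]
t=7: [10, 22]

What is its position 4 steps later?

The first coordinate reflects between 1 and 17, moving 8 per step.
  step 8: 10 → 2
  step 9: 2 → 8
  step 10: 8 → 16
  step 11: 16 → 10
The second coordinate changes by +4 each step: at step 11 it is 38.

[10, 38]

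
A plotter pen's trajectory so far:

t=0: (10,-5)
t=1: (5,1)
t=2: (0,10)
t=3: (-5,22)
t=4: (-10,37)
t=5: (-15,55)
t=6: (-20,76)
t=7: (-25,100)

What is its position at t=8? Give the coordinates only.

First differences are (-5,+6), (-5,+9), (-5,+12), (-5,+15), (-5,+18), (-5,+21), (-5,+24); their common second difference is (+0,+3) (constant acceleration).
step 8: (-25,100) + (-5,+27) → (-30,127)

(-30,127)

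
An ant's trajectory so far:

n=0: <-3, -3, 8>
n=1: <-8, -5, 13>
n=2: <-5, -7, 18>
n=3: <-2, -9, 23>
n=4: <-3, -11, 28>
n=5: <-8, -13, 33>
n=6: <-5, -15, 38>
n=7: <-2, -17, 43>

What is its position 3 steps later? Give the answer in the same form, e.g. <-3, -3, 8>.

<-5, -23, 58>

The first coordinate repeats the cycle [-3, -8, -5, -2] with period 4; step 10 mod 4 = 2, giving -5.
The second coordinate changes by -2 each step, so at step 10 it is -3 + 10·(-2) = -23.
The third coordinate changes by +5 each step, so at step 10 it is 8 + 10·(5) = 58.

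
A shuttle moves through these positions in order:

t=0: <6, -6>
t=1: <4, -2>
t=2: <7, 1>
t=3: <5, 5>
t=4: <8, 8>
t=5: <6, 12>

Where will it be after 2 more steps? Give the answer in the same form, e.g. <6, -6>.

Differencing gives <-2, +4>, <+3, +3>, <-2, +4>, <+3, +3>, <-2, +4>. This is the pattern <-2, +4>, <+3, +3> repeated.
step 6: apply <+3, +3> → <9, 15>
step 7: apply <-2, +4> → <7, 19>

<7, 19>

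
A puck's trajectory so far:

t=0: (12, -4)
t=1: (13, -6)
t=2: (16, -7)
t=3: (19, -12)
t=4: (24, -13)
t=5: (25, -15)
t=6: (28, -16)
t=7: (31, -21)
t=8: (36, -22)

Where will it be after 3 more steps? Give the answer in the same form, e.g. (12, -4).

The moves between consecutive positions are (+1, -2), (+3, -1), (+3, -5), (+5, -1), (+1, -2), (+3, -1), (+3, -5), (+5, -1); they repeat the 4-cycle [(+1, -2), (+3, -1), (+3, -5), (+5, -1)].
step 9: apply (+1, -2) → (37, -24)
step 10: apply (+3, -1) → (40, -25)
step 11: apply (+3, -5) → (43, -30)

(43, -30)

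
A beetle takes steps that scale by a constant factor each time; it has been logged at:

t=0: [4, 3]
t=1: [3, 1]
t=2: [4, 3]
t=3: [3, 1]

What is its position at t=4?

The jumps are [-1, -2], [+1, +2], [-1, -2] — a geometric progression with ratio -1.
step 4: [3, 1] + [+1, +2] → [4, 3]

[4, 3]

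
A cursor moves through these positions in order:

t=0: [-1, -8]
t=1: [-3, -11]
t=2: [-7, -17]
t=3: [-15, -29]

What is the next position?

[-31, -53]

Step-to-step displacements: [-2, -3], [-4, -6], [-8, -12]; each is 2× the previous.
step 4: [-15, -29] + [-16, -24] → [-31, -53]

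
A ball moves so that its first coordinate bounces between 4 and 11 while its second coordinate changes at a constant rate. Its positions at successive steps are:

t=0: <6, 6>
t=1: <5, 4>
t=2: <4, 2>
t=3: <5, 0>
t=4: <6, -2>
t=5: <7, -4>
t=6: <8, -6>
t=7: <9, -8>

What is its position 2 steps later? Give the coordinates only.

The first coordinate reflects between 4 and 11, moving 1 per step.
  step 8: 9 → 10
  step 9: 10 → 11
The second coordinate changes by -2 each step: at step 9 it is -12.

<11, -12>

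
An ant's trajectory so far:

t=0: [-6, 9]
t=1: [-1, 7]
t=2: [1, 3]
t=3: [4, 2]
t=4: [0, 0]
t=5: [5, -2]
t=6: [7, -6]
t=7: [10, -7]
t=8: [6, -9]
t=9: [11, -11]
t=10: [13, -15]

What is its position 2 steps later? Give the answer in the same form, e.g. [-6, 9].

[12, -18]

The moves between consecutive positions are [+5, -2], [+2, -4], [+3, -1], [-4, -2], [+5, -2], [+2, -4], [+3, -1], [-4, -2], [+5, -2], [+2, -4]; they repeat the 4-cycle [[+5, -2], [+2, -4], [+3, -1], [-4, -2]].
step 11: apply [+3, -1] → [16, -16]
step 12: apply [-4, -2] → [12, -18]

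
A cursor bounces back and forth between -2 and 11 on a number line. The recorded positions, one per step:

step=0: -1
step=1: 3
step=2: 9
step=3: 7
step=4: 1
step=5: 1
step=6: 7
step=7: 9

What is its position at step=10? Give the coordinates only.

5

The value reflects between -2 and 11, moving 6 per step.
  step 8: 9 → 3
  step 9: 3 → -1
  step 10: -1 → 5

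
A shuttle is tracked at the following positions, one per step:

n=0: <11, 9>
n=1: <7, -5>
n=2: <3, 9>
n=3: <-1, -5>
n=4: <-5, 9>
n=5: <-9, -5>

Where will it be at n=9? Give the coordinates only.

<-25, -5>

The first coordinate changes by -4 each step, so at step 9 it is 11 + 9·(-4) = -25.
The second coordinate repeats the cycle [9, -5] with period 2; step 9 mod 2 = 1, giving -5.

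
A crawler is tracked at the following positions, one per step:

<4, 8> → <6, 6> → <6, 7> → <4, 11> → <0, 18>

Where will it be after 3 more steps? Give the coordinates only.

<-24, 57>

Successive displacements: <+2, -2>, <+0, +1>, <-2, +4>, <-4, +7> — each changes by <-2, +3>.
step 5: <0, 18> + <-6, +10> → <-6, 28>
step 6: <-6, 28> + <-8, +13> → <-14, 41>
step 7: <-14, 41> + <-10, +16> → <-24, 57>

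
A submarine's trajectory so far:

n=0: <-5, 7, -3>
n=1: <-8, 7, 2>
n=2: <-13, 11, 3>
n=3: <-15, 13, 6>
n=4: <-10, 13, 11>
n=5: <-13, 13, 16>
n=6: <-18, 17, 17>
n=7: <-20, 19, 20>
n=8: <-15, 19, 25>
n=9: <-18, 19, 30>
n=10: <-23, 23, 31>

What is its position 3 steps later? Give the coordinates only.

The moves between consecutive positions are <-3, +0, +5>, <-5, +4, +1>, <-2, +2, +3>, <+5, +0, +5>, <-3, +0, +5>, <-5, +4, +1>, <-2, +2, +3>, <+5, +0, +5>, <-3, +0, +5>, <-5, +4, +1>; they repeat the 4-cycle [<-3, +0, +5>, <-5, +4, +1>, <-2, +2, +3>, <+5, +0, +5>].
step 11: apply <-2, +2, +3> → <-25, 25, 34>
step 12: apply <+5, +0, +5> → <-20, 25, 39>
step 13: apply <-3, +0, +5> → <-23, 25, 44>

<-23, 25, 44>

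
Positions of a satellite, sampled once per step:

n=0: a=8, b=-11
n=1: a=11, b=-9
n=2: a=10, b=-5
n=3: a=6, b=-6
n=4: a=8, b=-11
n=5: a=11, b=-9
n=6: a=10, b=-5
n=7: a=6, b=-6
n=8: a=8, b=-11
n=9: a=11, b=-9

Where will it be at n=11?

Step-to-step displacements: (+3, +2), (-1, +4), (-4, -1), (+2, -5), (+3, +2), (-1, +4), (-4, -1), (+2, -5), (+3, +2) — a repeating cycle of length 4.
step 10: apply (-1, +4) → a=10, b=-5
step 11: apply (-4, -1) → a=6, b=-6

a=6, b=-6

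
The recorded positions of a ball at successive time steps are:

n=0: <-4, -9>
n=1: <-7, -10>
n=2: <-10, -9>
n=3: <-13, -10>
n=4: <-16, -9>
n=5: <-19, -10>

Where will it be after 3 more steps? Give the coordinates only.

Step-to-step displacements: <-3, -1>, <-3, +1>, <-3, -1>, <-3, +1>, <-3, -1> — a repeating cycle of length 2.
step 6: apply <-3, +1> → <-22, -9>
step 7: apply <-3, -1> → <-25, -10>
step 8: apply <-3, +1> → <-28, -9>

<-28, -9>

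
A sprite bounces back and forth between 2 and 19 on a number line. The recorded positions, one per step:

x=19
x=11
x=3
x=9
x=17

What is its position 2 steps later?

x=5

The value reflects between 2 and 19, moving 8 per step.
  step 5: 17 → 13
  step 6: 13 → 5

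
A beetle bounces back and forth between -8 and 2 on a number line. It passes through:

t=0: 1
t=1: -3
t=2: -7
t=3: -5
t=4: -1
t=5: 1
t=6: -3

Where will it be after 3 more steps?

The value travels 4 per step and bounces off the walls at -8 and 2.
  step 7: -3 → -7
  step 8: -7 → -5
  step 9: -5 → -1

-1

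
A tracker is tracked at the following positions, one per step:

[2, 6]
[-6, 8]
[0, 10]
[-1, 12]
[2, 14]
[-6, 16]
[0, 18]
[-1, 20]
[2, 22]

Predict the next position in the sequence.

First: cycles through 2, -6, 0, -1 every 4 steps. Step 9 lands at position 1 of the cycle → -6.
Second: linear, +2 per step → 24 at step 9.

[-6, 24]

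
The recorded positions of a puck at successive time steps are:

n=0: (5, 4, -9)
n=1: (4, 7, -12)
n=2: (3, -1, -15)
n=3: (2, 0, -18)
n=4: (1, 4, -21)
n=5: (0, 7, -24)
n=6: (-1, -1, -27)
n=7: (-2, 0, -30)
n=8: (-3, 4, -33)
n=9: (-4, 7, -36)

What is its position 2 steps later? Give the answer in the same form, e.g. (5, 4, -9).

First: linear, -1 per step → -6 at step 11.
Second: cycles through 4, 7, -1, 0 every 4 steps. Step 11 lands at position 3 of the cycle → 0.
Third: linear, -3 per step → -42 at step 11.

(-6, 0, -42)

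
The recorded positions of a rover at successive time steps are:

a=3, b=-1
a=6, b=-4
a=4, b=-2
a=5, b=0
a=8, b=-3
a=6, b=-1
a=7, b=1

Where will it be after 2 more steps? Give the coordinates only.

a=8, b=0

Step-to-step displacements: (+3,-3), (-2,+2), (+1,+2), (+3,-3), (-2,+2), (+1,+2) — a repeating cycle of length 3.
step 7: apply (+3,-3) → a=10, b=-2
step 8: apply (-2,+2) → a=8, b=0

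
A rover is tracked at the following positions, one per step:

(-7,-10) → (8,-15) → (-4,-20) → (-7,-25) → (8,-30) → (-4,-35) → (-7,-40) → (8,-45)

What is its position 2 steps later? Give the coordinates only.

The first coordinate repeats the cycle [-7, 8, -4] with period 3; step 9 mod 3 = 0, giving -7.
The second coordinate changes by -5 each step, so at step 9 it is -10 + 9·(-5) = -55.

(-7,-55)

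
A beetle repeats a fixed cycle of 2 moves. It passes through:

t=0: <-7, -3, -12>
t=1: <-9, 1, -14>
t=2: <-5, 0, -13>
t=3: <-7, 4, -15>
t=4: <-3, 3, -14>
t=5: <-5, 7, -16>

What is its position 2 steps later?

<-3, 10, -17>

Step-to-step displacements: <-2, +4, -2>, <+4, -1, +1>, <-2, +4, -2>, <+4, -1, +1>, <-2, +4, -2> — a repeating cycle of length 2.
step 6: apply <+4, -1, +1> → <-1, 6, -15>
step 7: apply <-2, +4, -2> → <-3, 10, -17>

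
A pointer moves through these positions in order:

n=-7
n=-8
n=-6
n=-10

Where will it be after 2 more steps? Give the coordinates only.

n=-18

Consecutive displacements -1, +2, -4 scale by a factor of -2 each step.
step 4: -10 + 8 → n=-2
step 5: -2 − 16 → n=-18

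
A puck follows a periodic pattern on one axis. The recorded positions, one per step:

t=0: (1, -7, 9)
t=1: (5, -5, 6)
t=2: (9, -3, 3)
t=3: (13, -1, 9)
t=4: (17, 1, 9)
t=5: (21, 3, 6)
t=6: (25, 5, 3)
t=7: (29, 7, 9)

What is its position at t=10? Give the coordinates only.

The first coordinate changes by +4 each step, so at step 10 it is 1 + 10·(4) = 41.
The second coordinate changes by +2 each step, so at step 10 it is -7 + 10·(2) = 13.
The third coordinate repeats the cycle [9, 6, 3, 9] with period 4; step 10 mod 4 = 2, giving 3.

(41, 13, 3)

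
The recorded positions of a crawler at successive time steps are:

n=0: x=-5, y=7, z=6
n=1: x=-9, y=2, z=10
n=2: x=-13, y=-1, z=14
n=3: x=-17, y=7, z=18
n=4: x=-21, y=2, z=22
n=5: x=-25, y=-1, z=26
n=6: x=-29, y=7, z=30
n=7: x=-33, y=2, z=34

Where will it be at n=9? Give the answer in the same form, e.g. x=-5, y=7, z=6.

X: linear, -4 per step → -41 at step 9.
Y: cycles through 7, 2, -1 every 3 steps. Step 9 lands at position 0 of the cycle → 7.
Z: linear, +4 per step → 42 at step 9.

x=-41, y=7, z=42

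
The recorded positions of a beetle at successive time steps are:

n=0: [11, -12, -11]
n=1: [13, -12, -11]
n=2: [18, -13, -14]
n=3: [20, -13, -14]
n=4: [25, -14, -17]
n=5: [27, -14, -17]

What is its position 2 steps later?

Step-to-step displacements: [+2, +0, +0], [+5, -1, -3], [+2, +0, +0], [+5, -1, -3], [+2, +0, +0] — a repeating cycle of length 2.
step 6: apply [+5, -1, -3] → [32, -15, -20]
step 7: apply [+2, +0, +0] → [34, -15, -20]

[34, -15, -20]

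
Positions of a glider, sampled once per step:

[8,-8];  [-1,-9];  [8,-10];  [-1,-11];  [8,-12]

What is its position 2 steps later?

First: cycles through 8, -1 every 2 steps. Step 6 lands at position 0 of the cycle → 8.
Second: linear, -1 per step → -14 at step 6.

[8,-14]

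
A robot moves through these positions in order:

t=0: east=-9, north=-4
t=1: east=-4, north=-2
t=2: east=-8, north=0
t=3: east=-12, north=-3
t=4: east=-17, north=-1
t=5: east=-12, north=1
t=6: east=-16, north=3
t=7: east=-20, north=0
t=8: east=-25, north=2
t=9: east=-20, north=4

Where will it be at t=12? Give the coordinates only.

east=-33, north=5

Differencing gives (+5, +2), (-4, +2), (-4, -3), (-5, +2), (+5, +2), (-4, +2), (-4, -3), (-5, +2), (+5, +2). This is the pattern (+5, +2), (-4, +2), (-4, -3), (-5, +2) repeated.
step 10: apply (-4, +2) → east=-24, north=6
step 11: apply (-4, -3) → east=-28, north=3
step 12: apply (-5, +2) → east=-33, north=5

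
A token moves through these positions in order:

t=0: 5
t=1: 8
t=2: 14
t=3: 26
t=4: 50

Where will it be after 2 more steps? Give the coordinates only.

194

Consecutive displacements +3, +6, +12, +24 scale by a factor of 2 each step.
step 5: 50 + 48 → 98
step 6: 98 + 96 → 194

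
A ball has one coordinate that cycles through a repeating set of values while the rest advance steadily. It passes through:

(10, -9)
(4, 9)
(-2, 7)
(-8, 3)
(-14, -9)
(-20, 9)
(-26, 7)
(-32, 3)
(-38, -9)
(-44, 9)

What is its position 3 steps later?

First: linear, -6 per step → -62 at step 12.
Second: cycles through -9, 9, 7, 3 every 4 steps. Step 12 lands at position 0 of the cycle → -9.

(-62, -9)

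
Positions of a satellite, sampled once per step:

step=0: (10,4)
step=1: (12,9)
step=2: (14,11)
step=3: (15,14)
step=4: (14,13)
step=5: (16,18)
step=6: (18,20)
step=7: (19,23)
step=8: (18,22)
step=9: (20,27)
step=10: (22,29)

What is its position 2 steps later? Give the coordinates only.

The moves between consecutive positions are (+2,+5), (+2,+2), (+1,+3), (-1,-1), (+2,+5), (+2,+2), (+1,+3), (-1,-1), (+2,+5), (+2,+2); they repeat the 4-cycle [(+2,+5), (+2,+2), (+1,+3), (-1,-1)].
step 11: apply (+1,+3) → (23,32)
step 12: apply (-1,-1) → (22,31)

(22,31)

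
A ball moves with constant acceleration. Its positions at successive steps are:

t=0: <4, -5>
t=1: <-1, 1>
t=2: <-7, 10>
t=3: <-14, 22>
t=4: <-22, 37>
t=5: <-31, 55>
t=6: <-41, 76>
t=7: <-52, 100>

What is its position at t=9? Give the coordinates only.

Taking differences between consecutive positions: <-5, +6>, <-6, +9>, <-7, +12>, <-8, +15>, <-9, +18>, <-10, +21>, <-11, +24>. These grow by <-1, +3> each step.
step 8: <-52, 100> + <-12, +27> → <-64, 127>
step 9: <-64, 127> + <-13, +30> → <-77, 157>

<-77, 157>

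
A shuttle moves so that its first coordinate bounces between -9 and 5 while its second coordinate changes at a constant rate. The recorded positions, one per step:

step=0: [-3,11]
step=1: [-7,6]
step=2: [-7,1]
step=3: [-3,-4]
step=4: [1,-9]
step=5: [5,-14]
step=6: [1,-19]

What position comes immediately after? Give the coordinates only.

[-3,-24]

The first coordinate travels 4 per step and bounces off the walls at -9 and 5.
  step 7: 1 → -3
The second coordinate changes by -5 each step: at step 7 it is -24.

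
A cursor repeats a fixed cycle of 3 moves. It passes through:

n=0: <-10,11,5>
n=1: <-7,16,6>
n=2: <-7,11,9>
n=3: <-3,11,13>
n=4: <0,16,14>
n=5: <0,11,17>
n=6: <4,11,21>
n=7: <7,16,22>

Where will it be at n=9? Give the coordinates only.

<11,11,29>

The moves between consecutive positions are <+3,+5,+1>, <+0,-5,+3>, <+4,+0,+4>, <+3,+5,+1>, <+0,-5,+3>, <+4,+0,+4>, <+3,+5,+1>; they repeat the 3-cycle [<+3,+5,+1>, <+0,-5,+3>, <+4,+0,+4>].
step 8: apply <+0,-5,+3> → <7,11,25>
step 9: apply <+4,+0,+4> → <11,11,29>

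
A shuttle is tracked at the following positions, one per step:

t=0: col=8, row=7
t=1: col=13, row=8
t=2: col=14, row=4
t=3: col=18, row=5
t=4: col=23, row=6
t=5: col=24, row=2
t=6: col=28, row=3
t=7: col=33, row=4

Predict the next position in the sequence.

col=34, row=0

Step-to-step displacements: (+5, +1), (+1, -4), (+4, +1), (+5, +1), (+1, -4), (+4, +1), (+5, +1) — a repeating cycle of length 3.
step 8: apply (+1, -4) → col=34, row=0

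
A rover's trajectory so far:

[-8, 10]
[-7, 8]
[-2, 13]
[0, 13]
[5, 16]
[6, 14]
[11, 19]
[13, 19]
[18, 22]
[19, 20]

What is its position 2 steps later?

[26, 25]

Differencing gives [+1, -2], [+5, +5], [+2, +0], [+5, +3], [+1, -2], [+5, +5], [+2, +0], [+5, +3], [+1, -2]. This is the pattern [+1, -2], [+5, +5], [+2, +0], [+5, +3] repeated.
step 10: apply [+5, +5] → [24, 25]
step 11: apply [+2, +0] → [26, 25]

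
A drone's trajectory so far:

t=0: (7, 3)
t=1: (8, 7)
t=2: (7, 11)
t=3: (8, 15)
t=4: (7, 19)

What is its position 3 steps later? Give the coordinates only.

(8, 31)

First: cycles through 7, 8 every 2 steps. Step 7 lands at position 1 of the cycle → 8.
Second: linear, +4 per step → 31 at step 7.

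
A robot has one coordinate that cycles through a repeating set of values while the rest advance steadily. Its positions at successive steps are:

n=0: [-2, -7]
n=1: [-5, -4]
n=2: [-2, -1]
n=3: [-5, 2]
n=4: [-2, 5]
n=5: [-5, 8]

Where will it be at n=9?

The first coordinate repeats the cycle [-2, -5] with period 2; step 9 mod 2 = 1, giving -5.
The second coordinate changes by +3 each step, so at step 9 it is -7 + 9·(3) = 20.

[-5, 20]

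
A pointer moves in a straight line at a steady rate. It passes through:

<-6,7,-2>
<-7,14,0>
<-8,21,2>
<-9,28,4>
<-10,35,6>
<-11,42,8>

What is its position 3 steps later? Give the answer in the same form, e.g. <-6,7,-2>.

<-14,63,14>

Constant displacement of <-1,+7,+2> per step.
step 6: <-11,42,8> + <-1,+7,+2> → <-12,49,10>
step 7: <-12,49,10> + <-1,+7,+2> → <-13,56,12>
step 8: <-13,56,12> + <-1,+7,+2> → <-14,63,14>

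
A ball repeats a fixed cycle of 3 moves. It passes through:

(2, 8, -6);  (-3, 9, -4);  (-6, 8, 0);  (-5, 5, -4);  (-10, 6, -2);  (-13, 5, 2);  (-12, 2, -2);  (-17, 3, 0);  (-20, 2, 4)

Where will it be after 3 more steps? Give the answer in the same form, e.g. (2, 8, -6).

(-27, -1, 6)

The moves between consecutive positions are (-5, +1, +2), (-3, -1, +4), (+1, -3, -4), (-5, +1, +2), (-3, -1, +4), (+1, -3, -4), (-5, +1, +2), (-3, -1, +4); they repeat the 3-cycle [(-5, +1, +2), (-3, -1, +4), (+1, -3, -4)].
step 9: apply (+1, -3, -4) → (-19, -1, 0)
step 10: apply (-5, +1, +2) → (-24, 0, 2)
step 11: apply (-3, -1, +4) → (-27, -1, 6)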